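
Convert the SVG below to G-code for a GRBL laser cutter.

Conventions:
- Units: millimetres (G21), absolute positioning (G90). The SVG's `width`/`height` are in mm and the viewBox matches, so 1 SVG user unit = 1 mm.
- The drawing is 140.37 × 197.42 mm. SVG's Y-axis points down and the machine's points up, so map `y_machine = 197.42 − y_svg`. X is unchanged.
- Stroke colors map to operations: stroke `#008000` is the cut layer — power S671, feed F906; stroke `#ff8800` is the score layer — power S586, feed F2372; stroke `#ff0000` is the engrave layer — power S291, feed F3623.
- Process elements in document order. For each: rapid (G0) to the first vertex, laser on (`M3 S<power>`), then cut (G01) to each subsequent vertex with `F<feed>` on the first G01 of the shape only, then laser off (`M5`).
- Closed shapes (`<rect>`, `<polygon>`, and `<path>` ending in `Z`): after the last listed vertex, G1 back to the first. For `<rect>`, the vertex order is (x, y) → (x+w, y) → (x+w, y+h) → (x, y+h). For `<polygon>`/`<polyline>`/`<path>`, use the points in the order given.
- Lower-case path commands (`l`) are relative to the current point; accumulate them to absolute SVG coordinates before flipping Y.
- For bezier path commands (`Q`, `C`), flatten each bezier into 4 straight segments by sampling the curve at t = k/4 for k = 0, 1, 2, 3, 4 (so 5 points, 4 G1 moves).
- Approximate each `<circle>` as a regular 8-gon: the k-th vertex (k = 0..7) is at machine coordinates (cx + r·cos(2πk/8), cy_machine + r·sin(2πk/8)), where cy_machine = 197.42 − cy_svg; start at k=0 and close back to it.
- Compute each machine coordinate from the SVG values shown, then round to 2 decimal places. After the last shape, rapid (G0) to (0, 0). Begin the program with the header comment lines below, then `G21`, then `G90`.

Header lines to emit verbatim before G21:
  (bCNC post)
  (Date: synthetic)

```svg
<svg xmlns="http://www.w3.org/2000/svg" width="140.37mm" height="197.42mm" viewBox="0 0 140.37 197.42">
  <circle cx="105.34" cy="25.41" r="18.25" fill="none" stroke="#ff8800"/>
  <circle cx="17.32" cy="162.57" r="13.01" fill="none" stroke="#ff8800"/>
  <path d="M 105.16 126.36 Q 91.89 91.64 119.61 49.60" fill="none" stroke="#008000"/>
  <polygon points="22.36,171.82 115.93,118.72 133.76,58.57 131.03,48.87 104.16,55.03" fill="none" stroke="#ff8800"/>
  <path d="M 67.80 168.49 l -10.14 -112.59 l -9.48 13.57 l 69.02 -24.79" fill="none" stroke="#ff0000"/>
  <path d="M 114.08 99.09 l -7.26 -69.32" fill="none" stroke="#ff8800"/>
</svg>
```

(bCNC post)
(Date: synthetic)
G21
G90
G0 X123.59 Y172.01
M3 S586
G01 X118.24 Y184.91 F2372
G01 X105.34 Y190.26
G01 X92.44 Y184.91
G01 X87.09 Y172.01
G01 X92.44 Y159.11
G01 X105.34 Y153.76
G01 X118.24 Y159.11
G01 X123.59 Y172.01
M5
G0 X30.33 Y34.85
M3 S586
G01 X26.52 Y44.05 F2372
G01 X17.32 Y47.86
G01 X8.12 Y44.05
G01 X4.31 Y34.85
G01 X8.12 Y25.65
G01 X17.32 Y21.84
G01 X26.52 Y25.65
G01 X30.33 Y34.85
M5
G0 X105.16 Y71.06
M3 S671
G01 X101.09 Y88.88 F906
G01 X102.14 Y107.61
G01 X108.31 Y127.26
G01 X119.61 Y147.82
M5
G0 X22.36 Y25.60
M3 S586
G01 X115.93 Y78.70 F2372
G01 X133.76 Y138.85
G01 X131.03 Y148.55
G01 X104.16 Y142.39
G01 X22.36 Y25.60
M5
G0 X67.80 Y28.93
M3 S291
G01 X57.66 Y141.52 F3623
G01 X48.18 Y127.95
G01 X117.20 Y152.74
M5
G0 X114.08 Y98.33
M3 S586
G01 X106.82 Y167.65 F2372
M5
G0 X0.00 Y0.00

1 u = 1 mm; y_m = 197.42 − y.

[1] `<circle>` circle, #ff8800→score S586 F2372: (123.59,172.01) → (118.24,184.91) → (105.34,190.26) → (92.44,184.91) → (87.09,172.01) → (92.44,159.11) → (105.34,153.76) → (118.24,159.11) → (123.59,172.01) (closed)

[2] `<circle>` circle, #ff8800→score S586 F2372: (30.33,34.85) → (26.52,44.05) → (17.32,47.86) → (8.12,44.05) → (4.31,34.85) → (8.12,25.65) → (17.32,21.84) → (26.52,25.65) → (30.33,34.85) (closed)

[3] `<path>` quadratic bezier, #008000→cut S671 F906: (105.16,71.06) → (101.09,88.88) → (102.14,107.61) → (108.31,127.26) → (119.61,147.82)

[4] `<polygon>` closed polygon, #ff8800→score S586 F2372: (22.36,25.60) → (115.93,78.70) → (133.76,138.85) → (131.03,148.55) → (104.16,142.39) → (22.36,25.60) (closed)

[5] `<path>` open polyline, #ff0000→engrave S291 F3623: (67.80,28.93) → (57.66,141.52) → (48.18,127.95) → (117.20,152.74)

[6] `<path>` line segment, #ff8800→score S586 F2372: (114.08,98.33) → (106.82,167.65)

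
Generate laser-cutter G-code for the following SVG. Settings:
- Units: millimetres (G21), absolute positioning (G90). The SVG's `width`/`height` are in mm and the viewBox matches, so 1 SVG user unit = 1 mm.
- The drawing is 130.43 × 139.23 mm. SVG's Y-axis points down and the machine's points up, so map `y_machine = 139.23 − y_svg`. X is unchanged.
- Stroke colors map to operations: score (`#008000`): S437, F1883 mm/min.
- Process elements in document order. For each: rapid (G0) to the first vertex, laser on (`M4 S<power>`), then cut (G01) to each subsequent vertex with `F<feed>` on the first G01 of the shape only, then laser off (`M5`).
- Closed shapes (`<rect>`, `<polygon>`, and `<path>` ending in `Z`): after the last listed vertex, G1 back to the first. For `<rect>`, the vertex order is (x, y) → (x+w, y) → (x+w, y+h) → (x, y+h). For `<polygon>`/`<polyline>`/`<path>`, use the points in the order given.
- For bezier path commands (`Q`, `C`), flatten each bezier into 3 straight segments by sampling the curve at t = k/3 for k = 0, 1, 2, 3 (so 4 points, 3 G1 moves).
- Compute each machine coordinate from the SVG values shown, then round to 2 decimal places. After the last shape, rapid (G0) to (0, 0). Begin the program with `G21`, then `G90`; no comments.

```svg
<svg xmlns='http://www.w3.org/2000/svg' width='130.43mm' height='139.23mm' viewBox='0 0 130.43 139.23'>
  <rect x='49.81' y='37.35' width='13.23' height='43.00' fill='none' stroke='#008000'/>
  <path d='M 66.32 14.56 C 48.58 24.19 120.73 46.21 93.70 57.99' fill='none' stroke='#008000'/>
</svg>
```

G21
G90
G0 X49.81 Y101.88
M4 S437
G01 X63.04 Y101.88 F1883
G01 X63.04 Y58.88
G01 X49.81 Y58.88
G01 X49.81 Y101.88
M5
G0 X66.32 Y124.67
M4 S437
G01 X71.54 Y111.75 F1883
G01 X94.67 Y95.60
G01 X93.70 Y81.24
M5
G0 X0.00 Y0.00

viewBox `0 0 130.43 139.23` with mm width/height → 1 unit = 1 mm. Flip: y_m = 139.23 − y_svg.

**Shape 1** — `<rect>` rectangle, stroke `#008000` → score (S437, F1883). Machine vertices: (49.81,101.88) → (63.04,101.88) → (63.04,58.88) → (49.81,58.88) → (49.81,101.88). Closed: final G1 returns to the first vertex.

**Shape 2** — `<path>` cubic bezier, stroke `#008000` → score (S437, F1883). Control points (SVG): P0=(66.32,14.56), P1=(48.58,24.19), P2=(120.73,46.21), P3=(93.70,57.99); sampled at t=k/3. Machine vertices: (66.32,124.67) → (71.54,111.75) → (94.67,95.60) → (93.70,81.24). Open path.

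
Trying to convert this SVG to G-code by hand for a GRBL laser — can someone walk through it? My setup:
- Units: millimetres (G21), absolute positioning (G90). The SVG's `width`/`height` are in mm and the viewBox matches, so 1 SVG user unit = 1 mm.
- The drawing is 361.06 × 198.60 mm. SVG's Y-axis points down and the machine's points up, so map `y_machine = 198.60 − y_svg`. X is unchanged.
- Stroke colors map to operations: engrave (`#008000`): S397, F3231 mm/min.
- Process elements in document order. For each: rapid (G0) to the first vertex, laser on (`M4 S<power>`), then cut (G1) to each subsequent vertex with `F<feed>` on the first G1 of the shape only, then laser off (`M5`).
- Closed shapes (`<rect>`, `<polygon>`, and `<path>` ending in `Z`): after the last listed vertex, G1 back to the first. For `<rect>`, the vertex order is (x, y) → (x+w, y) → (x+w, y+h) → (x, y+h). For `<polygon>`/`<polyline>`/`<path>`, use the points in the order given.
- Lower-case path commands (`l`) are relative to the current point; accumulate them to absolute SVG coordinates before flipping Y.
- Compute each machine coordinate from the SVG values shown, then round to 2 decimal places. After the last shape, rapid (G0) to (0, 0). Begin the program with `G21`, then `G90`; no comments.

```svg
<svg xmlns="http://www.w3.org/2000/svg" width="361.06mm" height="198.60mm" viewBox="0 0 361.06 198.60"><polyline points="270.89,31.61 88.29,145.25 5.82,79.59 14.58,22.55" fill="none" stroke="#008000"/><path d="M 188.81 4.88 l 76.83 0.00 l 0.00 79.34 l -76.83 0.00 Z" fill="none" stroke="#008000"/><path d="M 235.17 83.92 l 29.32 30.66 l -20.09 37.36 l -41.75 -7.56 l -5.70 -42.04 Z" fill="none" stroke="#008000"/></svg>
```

G21
G90
G0 X270.89 Y166.99
M4 S397
G1 X88.29 Y53.35 F3231
G1 X5.82 Y119.01
G1 X14.58 Y176.05
M5
G0 X188.81 Y193.72
M4 S397
G1 X265.64 Y193.72 F3231
G1 X265.64 Y114.38
G1 X188.81 Y114.38
G1 X188.81 Y193.72
M5
G0 X235.17 Y114.68
M4 S397
G1 X264.49 Y84.02 F3231
G1 X244.40 Y46.66
G1 X202.65 Y54.22
G1 X196.95 Y96.26
G1 X235.17 Y114.68
M5
G0 X0.00 Y0.00

viewBox `0 0 361.06 198.60` with mm width/height → 1 unit = 1 mm. Flip: y_m = 198.60 − y_svg.

**Shape 1** — `<polyline>` open polyline, stroke `#008000` → engrave (S397, F3231). Machine vertices: (270.89,166.99) → (88.29,53.35) → (5.82,119.01) → (14.58,176.05). Open path.

**Shape 2** — `<path>` rectangle, stroke `#008000` → engrave (S397, F3231). Machine vertices: (188.81,193.72) → (265.64,193.72) → (265.64,114.38) → (188.81,114.38) → (188.81,193.72). Closed: final G1 returns to the first vertex.

**Shape 3** — `<path>` regular polygon, stroke `#008000` → engrave (S397, F3231). Machine vertices: (235.17,114.68) → (264.49,84.02) → (244.40,46.66) → (202.65,54.22) → (196.95,96.26) → (235.17,114.68). Closed: final G1 returns to the first vertex.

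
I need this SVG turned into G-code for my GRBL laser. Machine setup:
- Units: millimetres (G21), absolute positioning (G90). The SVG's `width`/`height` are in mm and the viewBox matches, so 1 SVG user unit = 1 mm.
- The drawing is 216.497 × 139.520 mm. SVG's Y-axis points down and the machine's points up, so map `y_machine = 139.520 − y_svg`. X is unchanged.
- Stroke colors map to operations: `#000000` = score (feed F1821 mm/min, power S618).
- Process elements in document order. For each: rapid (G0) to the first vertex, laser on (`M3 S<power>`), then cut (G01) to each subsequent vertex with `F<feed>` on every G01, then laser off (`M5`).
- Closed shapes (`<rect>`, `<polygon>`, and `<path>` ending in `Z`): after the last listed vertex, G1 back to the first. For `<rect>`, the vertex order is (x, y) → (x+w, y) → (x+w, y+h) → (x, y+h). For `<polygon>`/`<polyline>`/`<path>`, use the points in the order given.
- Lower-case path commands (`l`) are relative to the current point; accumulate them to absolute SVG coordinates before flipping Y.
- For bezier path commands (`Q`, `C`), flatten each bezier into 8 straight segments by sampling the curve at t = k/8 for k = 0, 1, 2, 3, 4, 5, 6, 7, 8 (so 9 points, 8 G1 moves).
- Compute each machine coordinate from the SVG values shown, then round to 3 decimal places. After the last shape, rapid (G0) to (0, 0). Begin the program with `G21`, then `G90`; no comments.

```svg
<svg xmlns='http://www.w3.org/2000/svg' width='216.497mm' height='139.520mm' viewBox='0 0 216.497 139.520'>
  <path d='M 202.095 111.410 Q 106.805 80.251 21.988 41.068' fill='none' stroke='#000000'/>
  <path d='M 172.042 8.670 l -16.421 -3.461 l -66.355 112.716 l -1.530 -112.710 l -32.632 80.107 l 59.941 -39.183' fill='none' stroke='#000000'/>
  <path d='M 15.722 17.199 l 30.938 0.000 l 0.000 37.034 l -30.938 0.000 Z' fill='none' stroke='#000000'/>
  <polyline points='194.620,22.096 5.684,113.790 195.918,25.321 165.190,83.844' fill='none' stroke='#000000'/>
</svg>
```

Since the viewBox matches the mm dimensions, user units are millimetres directly. The only transform is the Y-flip y_m = 139.520 − y_svg.

Shape 1 is a quadratic bezier drawn with `<path>`. Its stroke #000000 means score at S618, F1821. After flipping Y the toolpath is (202.095,28.110) → (178.436,36.025) → (155.105,44.191) → (132.100,52.608) → (109.423,61.275) → (87.074,70.193) → (65.051,79.362) → (43.356,88.782) → (21.988,98.452).

Shape 2 is a open polyline drawn with `<path>`. Its stroke #000000 means score at S618, F1821. After flipping Y the toolpath is (172.042,130.850) → (155.621,134.311) → (89.266,21.595) → (87.736,134.305) → (55.104,54.198) → (115.045,93.381).

Shape 3 is a rectangle drawn with `<path>`. Its stroke #000000 means score at S618, F1821. After flipping Y the toolpath is (15.722,122.321) → (46.660,122.321) → (46.660,85.287) → (15.722,85.287) → (15.722,122.321), returning to the start.

Shape 4 is a open polyline drawn with `<polyline>`. Its stroke #000000 means score at S618, F1821. After flipping Y the toolpath is (194.620,117.424) → (5.684,25.730) → (195.918,114.199) → (165.190,55.676).

G21
G90
G0 X202.095 Y28.110
M3 S618
G01 X178.436 Y36.025 F1821
G01 X155.105 Y44.191 F1821
G01 X132.100 Y52.608 F1821
G01 X109.423 Y61.275 F1821
G01 X87.074 Y70.193 F1821
G01 X65.051 Y79.362 F1821
G01 X43.356 Y88.782 F1821
G01 X21.988 Y98.452 F1821
M5
G0 X172.042 Y130.850
M3 S618
G01 X155.621 Y134.311 F1821
G01 X89.266 Y21.595 F1821
G01 X87.736 Y134.305 F1821
G01 X55.104 Y54.198 F1821
G01 X115.045 Y93.381 F1821
M5
G0 X15.722 Y122.321
M3 S618
G01 X46.660 Y122.321 F1821
G01 X46.660 Y85.287 F1821
G01 X15.722 Y85.287 F1821
G01 X15.722 Y122.321 F1821
M5
G0 X194.620 Y117.424
M3 S618
G01 X5.684 Y25.730 F1821
G01 X195.918 Y114.199 F1821
G01 X165.190 Y55.676 F1821
M5
G0 X0.000 Y0.000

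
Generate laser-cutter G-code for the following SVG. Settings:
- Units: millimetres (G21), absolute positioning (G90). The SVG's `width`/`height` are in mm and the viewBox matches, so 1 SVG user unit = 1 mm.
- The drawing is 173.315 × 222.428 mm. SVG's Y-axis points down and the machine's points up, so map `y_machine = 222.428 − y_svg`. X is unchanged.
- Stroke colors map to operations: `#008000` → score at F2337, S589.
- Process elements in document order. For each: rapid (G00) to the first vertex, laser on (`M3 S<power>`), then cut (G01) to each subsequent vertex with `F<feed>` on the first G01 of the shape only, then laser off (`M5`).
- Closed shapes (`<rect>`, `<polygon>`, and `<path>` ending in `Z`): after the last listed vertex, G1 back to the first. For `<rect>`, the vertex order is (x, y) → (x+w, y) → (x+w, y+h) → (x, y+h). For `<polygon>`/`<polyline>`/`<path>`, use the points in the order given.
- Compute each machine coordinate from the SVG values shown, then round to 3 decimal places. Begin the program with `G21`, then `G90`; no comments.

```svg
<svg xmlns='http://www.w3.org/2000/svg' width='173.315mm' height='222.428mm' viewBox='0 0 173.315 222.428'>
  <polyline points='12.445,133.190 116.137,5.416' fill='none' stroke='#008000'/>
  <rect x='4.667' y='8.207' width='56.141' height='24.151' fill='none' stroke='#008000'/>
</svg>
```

1 u = 1 mm; y_m = 222.428 − y.

[1] `<polyline>` line segment, #008000→score S589 F2337: (12.445,89.238) → (116.137,217.012)

[2] `<rect>` rectangle, #008000→score S589 F2337: (4.667,214.221) → (60.808,214.221) → (60.808,190.070) → (4.667,190.070) → (4.667,214.221) (closed)

G21
G90
G00 X12.445 Y89.238
M3 S589
G01 X116.137 Y217.012 F2337
M5
G00 X4.667 Y214.221
M3 S589
G01 X60.808 Y214.221 F2337
G01 X60.808 Y190.070
G01 X4.667 Y190.070
G01 X4.667 Y214.221
M5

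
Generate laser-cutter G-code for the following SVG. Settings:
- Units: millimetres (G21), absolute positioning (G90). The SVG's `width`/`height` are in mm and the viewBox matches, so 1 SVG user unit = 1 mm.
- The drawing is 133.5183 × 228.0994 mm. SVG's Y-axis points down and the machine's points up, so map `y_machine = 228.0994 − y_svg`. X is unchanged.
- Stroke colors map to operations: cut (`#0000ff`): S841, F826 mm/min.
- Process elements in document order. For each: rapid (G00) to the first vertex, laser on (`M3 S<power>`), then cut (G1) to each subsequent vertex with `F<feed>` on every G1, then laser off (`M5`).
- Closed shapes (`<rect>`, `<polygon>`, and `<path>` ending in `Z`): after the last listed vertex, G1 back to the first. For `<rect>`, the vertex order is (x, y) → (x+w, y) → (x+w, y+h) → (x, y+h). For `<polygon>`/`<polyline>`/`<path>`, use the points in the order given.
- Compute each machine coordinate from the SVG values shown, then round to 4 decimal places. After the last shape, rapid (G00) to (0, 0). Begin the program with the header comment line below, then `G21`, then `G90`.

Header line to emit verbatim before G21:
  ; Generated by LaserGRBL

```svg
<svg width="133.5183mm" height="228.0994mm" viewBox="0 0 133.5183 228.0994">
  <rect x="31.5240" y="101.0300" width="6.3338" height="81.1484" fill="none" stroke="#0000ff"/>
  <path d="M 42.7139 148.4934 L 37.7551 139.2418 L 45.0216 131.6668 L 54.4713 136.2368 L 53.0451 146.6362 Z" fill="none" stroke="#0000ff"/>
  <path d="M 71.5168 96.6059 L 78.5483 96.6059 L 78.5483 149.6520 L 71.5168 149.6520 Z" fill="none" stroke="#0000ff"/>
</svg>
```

1 u = 1 mm; y_m = 228.0994 − y.

[1] `<rect>` rectangle, #0000ff→cut S841 F826: (31.5240,127.0694) → (37.8578,127.0694) → (37.8578,45.9210) → (31.5240,45.9210) → (31.5240,127.0694) (closed)

[2] `<path>` regular polygon, #0000ff→cut S841 F826: (42.7139,79.6060) → (37.7551,88.8576) → (45.0216,96.4326) → (54.4713,91.8626) → (53.0451,81.4632) → (42.7139,79.6060) (closed)

[3] `<path>` rectangle, #0000ff→cut S841 F826: (71.5168,131.4935) → (78.5483,131.4935) → (78.5483,78.4474) → (71.5168,78.4474) → (71.5168,131.4935) (closed)

; Generated by LaserGRBL
G21
G90
G00 X31.5240 Y127.0694
M3 S841
G1 X37.8578 Y127.0694 F826
G1 X37.8578 Y45.9210 F826
G1 X31.5240 Y45.9210 F826
G1 X31.5240 Y127.0694 F826
M5
G00 X42.7139 Y79.6060
M3 S841
G1 X37.7551 Y88.8576 F826
G1 X45.0216 Y96.4326 F826
G1 X54.4713 Y91.8626 F826
G1 X53.0451 Y81.4632 F826
G1 X42.7139 Y79.6060 F826
M5
G00 X71.5168 Y131.4935
M3 S841
G1 X78.5483 Y131.4935 F826
G1 X78.5483 Y78.4474 F826
G1 X71.5168 Y78.4474 F826
G1 X71.5168 Y131.4935 F826
M5
G00 X0.0000 Y0.0000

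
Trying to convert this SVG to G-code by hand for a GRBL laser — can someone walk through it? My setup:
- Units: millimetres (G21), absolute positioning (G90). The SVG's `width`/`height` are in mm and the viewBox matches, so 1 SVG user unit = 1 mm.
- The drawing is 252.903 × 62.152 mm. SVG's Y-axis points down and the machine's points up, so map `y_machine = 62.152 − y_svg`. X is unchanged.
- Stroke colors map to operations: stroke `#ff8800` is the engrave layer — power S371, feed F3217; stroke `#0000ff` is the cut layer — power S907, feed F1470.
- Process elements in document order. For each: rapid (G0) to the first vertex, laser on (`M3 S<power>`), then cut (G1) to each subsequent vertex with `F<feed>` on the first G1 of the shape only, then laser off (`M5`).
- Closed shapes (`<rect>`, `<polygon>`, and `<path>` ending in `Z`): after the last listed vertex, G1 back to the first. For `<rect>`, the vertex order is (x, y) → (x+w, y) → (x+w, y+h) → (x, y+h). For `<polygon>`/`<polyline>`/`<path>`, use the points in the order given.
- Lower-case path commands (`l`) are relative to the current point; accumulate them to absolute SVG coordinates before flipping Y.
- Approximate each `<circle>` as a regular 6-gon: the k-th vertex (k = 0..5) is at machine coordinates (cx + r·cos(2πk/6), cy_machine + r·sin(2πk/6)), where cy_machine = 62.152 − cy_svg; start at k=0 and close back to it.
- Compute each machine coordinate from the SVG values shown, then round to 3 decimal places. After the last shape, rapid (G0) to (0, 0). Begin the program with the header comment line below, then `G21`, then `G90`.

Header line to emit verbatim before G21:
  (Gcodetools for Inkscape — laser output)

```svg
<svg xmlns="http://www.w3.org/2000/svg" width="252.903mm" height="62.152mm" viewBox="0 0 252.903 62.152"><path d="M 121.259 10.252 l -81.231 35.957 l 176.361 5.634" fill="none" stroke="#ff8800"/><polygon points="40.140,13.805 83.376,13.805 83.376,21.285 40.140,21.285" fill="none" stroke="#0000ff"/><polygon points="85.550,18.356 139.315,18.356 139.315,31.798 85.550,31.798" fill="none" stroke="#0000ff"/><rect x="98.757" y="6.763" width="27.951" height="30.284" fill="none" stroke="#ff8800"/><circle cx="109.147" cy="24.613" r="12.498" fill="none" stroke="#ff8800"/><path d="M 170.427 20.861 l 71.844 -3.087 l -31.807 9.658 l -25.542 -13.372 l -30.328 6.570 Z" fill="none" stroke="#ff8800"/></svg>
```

1 u = 1 mm; y_m = 62.152 − y.

[1] `<path>` open polyline, #ff8800→engrave S371 F3217: (121.259,51.900) → (40.028,15.943) → (216.389,10.309)

[2] `<polygon>` rectangle, #0000ff→cut S907 F1470: (40.140,48.347) → (83.376,48.347) → (83.376,40.867) → (40.140,40.867) → (40.140,48.347) (closed)

[3] `<polygon>` rectangle, #0000ff→cut S907 F1470: (85.550,43.796) → (139.315,43.796) → (139.315,30.354) → (85.550,30.354) → (85.550,43.796) (closed)

[4] `<rect>` rectangle, #ff8800→engrave S371 F3217: (98.757,55.389) → (126.708,55.389) → (126.708,25.105) → (98.757,25.105) → (98.757,55.389) (closed)

[5] `<circle>` circle, #ff8800→engrave S371 F3217: (121.645,37.539) → (115.396,48.363) → (102.898,48.363) → (96.649,37.539) → (102.898,26.715) → (115.396,26.715) → (121.645,37.539) (closed)

[6] `<path>` closed polygon, #ff8800→engrave S371 F3217: (170.427,41.291) → (242.271,44.378) → (210.464,34.720) → (184.922,48.092) → (154.594,41.522) → (170.427,41.291) (closed)

(Gcodetools for Inkscape — laser output)
G21
G90
G0 X121.259 Y51.900
M3 S371
G1 X40.028 Y15.943 F3217
G1 X216.389 Y10.309
M5
G0 X40.140 Y48.347
M3 S907
G1 X83.376 Y48.347 F1470
G1 X83.376 Y40.867
G1 X40.140 Y40.867
G1 X40.140 Y48.347
M5
G0 X85.550 Y43.796
M3 S907
G1 X139.315 Y43.796 F1470
G1 X139.315 Y30.354
G1 X85.550 Y30.354
G1 X85.550 Y43.796
M5
G0 X98.757 Y55.389
M3 S371
G1 X126.708 Y55.389 F3217
G1 X126.708 Y25.105
G1 X98.757 Y25.105
G1 X98.757 Y55.389
M5
G0 X121.645 Y37.539
M3 S371
G1 X115.396 Y48.363 F3217
G1 X102.898 Y48.363
G1 X96.649 Y37.539
G1 X102.898 Y26.715
G1 X115.396 Y26.715
G1 X121.645 Y37.539
M5
G0 X170.427 Y41.291
M3 S371
G1 X242.271 Y44.378 F3217
G1 X210.464 Y34.720
G1 X184.922 Y48.092
G1 X154.594 Y41.522
G1 X170.427 Y41.291
M5
G0 X0.000 Y0.000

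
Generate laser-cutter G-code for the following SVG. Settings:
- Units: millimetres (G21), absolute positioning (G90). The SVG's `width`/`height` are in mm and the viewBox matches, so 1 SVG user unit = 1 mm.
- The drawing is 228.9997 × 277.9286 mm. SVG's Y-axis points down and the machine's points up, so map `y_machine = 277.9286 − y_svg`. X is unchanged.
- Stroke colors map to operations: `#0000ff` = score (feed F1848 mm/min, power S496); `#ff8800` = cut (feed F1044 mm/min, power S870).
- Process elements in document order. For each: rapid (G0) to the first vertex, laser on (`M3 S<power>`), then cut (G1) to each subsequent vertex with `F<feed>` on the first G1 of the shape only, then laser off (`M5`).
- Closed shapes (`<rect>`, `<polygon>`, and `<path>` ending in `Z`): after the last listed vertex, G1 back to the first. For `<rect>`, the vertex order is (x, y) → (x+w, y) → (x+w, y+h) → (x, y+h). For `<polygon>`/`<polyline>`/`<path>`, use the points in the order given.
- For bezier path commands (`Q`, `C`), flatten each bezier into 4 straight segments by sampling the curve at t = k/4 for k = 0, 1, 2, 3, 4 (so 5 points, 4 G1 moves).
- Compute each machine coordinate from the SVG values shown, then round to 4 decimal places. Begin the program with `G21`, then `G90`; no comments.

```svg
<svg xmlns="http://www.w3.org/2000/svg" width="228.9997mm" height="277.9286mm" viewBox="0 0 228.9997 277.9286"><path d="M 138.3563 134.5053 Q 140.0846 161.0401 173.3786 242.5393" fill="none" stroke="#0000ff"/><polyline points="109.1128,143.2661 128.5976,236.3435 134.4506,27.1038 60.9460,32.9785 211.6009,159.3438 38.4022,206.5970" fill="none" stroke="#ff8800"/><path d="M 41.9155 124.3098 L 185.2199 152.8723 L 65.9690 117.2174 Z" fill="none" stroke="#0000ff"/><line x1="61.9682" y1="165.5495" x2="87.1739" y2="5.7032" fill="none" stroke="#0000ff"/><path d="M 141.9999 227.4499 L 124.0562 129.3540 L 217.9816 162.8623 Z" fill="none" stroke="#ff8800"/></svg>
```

Since the viewBox matches the mm dimensions, user units are millimetres directly. The only transform is the Y-flip y_m = 277.9286 − y_svg.

Shape 1 is a quadratic bezier drawn with `<path>`. Its stroke #0000ff means score at S496, F1848. After flipping Y the toolpath is (138.3563,143.4233) → (141.1933,126.7206) → (147.9760,103.1474) → (158.7045,72.7036) → (173.3786,35.3893).

Shape 2 is a open polyline drawn with `<polyline>`. Its stroke #ff8800 means cut at S870, F1044. After flipping Y the toolpath is (109.1128,134.6625) → (128.5976,41.5851) → (134.4506,250.8248) → (60.9460,244.9501) → (211.6009,118.5848) → (38.4022,71.3316).

Shape 3 is a closed polygon drawn with `<path>`. Its stroke #0000ff means score at S496, F1848. After flipping Y the toolpath is (41.9155,153.6188) → (185.2199,125.0563) → (65.9690,160.7112) → (41.9155,153.6188), returning to the start.

Shape 4 is a line segment drawn with `<line>`. Its stroke #0000ff means score at S496, F1848. After flipping Y the toolpath is (61.9682,112.3791) → (87.1739,272.2254).

Shape 5 is a regular polygon drawn with `<path>`. Its stroke #ff8800 means cut at S870, F1044. After flipping Y the toolpath is (141.9999,50.4787) → (124.0562,148.5746) → (217.9816,115.0663) → (141.9999,50.4787), returning to the start.

G21
G90
G0 X138.3563 Y143.4233
M3 S496
G1 X141.1933 Y126.7206 F1848
G1 X147.9760 Y103.1474
G1 X158.7045 Y72.7036
G1 X173.3786 Y35.3893
M5
G0 X109.1128 Y134.6625
M3 S870
G1 X128.5976 Y41.5851 F1044
G1 X134.4506 Y250.8248
G1 X60.9460 Y244.9501
G1 X211.6009 Y118.5848
G1 X38.4022 Y71.3316
M5
G0 X41.9155 Y153.6188
M3 S496
G1 X185.2199 Y125.0563 F1848
G1 X65.9690 Y160.7112
G1 X41.9155 Y153.6188
M5
G0 X61.9682 Y112.3791
M3 S496
G1 X87.1739 Y272.2254 F1848
M5
G0 X141.9999 Y50.4787
M3 S870
G1 X124.0562 Y148.5746 F1044
G1 X217.9816 Y115.0663
G1 X141.9999 Y50.4787
M5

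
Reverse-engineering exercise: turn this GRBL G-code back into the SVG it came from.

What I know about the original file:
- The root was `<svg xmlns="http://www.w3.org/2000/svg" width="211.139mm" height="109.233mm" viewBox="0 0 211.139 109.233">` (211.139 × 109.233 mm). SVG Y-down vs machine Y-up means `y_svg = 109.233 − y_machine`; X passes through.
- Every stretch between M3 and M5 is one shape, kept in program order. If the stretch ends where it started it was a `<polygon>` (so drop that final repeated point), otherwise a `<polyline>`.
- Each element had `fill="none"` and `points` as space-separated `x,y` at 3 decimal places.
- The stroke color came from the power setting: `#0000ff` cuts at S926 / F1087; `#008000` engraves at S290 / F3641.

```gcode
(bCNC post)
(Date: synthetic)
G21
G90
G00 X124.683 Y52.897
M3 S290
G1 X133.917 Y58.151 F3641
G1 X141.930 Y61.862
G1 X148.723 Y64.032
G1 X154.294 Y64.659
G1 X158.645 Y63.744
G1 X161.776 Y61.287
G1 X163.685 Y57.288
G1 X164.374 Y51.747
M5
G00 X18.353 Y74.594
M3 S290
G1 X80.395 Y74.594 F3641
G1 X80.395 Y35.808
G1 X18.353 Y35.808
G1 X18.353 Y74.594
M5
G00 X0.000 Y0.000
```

<svg xmlns="http://www.w3.org/2000/svg" width="211.139mm" height="109.233mm" viewBox="0 0 211.139 109.233">
  <polyline points="124.683,56.336 133.917,51.082 141.930,47.371 148.723,45.201 154.294,44.574 158.645,45.489 161.776,47.946 163.685,51.945 164.374,57.486" fill="none" stroke="#008000"/>
  <polygon points="18.353,34.639 80.395,34.639 80.395,73.425 18.353,73.425" fill="none" stroke="#008000"/>
</svg>

y_svg = 109.233 − y_m. Every run uses S290, so all elements get stroke `#008000` (engrave).

[1] open run; points: 124.683,56.336 133.917,51.082 141.930,47.371 148.723,45.201 154.294,44.574 158.645,45.489 161.776,47.946 163.685,51.945 164.374,57.486

[2] closed run; points: 18.353,34.639 80.395,34.639 80.395,73.425 18.353,73.425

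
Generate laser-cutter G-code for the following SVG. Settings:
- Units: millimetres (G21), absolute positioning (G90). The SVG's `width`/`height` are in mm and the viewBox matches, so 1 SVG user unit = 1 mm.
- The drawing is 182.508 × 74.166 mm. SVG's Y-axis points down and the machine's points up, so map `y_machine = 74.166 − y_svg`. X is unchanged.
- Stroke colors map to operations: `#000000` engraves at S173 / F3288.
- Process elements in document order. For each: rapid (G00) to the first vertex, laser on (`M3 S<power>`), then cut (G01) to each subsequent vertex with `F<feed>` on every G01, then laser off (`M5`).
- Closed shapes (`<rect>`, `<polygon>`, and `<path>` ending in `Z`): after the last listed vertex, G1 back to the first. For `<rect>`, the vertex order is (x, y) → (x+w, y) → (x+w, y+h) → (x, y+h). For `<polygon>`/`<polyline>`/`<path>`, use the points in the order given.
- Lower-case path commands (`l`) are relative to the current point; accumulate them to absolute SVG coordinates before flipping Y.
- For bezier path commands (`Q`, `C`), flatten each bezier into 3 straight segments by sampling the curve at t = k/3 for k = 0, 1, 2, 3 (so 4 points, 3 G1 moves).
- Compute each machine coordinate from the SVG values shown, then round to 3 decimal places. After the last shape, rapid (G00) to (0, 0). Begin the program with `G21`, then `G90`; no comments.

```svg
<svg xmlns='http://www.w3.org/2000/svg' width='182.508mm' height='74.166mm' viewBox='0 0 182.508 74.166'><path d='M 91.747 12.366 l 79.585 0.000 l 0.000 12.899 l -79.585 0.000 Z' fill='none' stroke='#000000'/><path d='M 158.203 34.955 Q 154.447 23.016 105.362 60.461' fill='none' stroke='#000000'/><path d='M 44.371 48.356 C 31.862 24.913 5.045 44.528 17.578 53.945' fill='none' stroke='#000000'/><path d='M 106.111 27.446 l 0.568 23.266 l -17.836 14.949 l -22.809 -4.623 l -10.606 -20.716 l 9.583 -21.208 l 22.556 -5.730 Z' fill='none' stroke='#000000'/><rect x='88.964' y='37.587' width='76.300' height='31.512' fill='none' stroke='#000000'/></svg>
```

G21
G90
G00 X91.747 Y61.800
M3 S173
G01 X171.332 Y61.800 F3288
G01 X171.332 Y48.901 F3288
G01 X91.747 Y48.901 F3288
G01 X91.747 Y61.800 F3288
M5
G00 X158.203 Y39.211
M3 S173
G01 X150.662 Y41.683 F3288
G01 X133.049 Y33.181 F3288
G01 X105.362 Y13.705 F3288
M5
G00 X44.371 Y25.810
M3 S173
G01 X29.080 Y36.873 F3288
G01 X16.174 Y31.065 F3288
G01 X17.578 Y20.221 F3288
M5
G00 X106.111 Y46.720
M3 S173
G01 X106.679 Y23.454 F3288
G01 X88.843 Y8.505 F3288
G01 X66.034 Y13.128 F3288
G01 X55.428 Y33.844 F3288
G01 X65.011 Y55.052 F3288
G01 X87.567 Y60.782 F3288
G01 X106.111 Y46.720 F3288
M5
G00 X88.964 Y36.579
M3 S173
G01 X165.264 Y36.579 F3288
G01 X165.264 Y5.067 F3288
G01 X88.964 Y5.067 F3288
G01 X88.964 Y36.579 F3288
M5
G00 X0.000 Y0.000

Since the viewBox matches the mm dimensions, user units are millimetres directly. The only transform is the Y-flip y_m = 74.166 − y_svg.

Shape 1 is a rectangle drawn with `<path>`. Its stroke #000000 means engrave at S173, F3288. After flipping Y the toolpath is (91.747,61.800) → (171.332,61.800) → (171.332,48.901) → (91.747,48.901) → (91.747,61.800), returning to the start.

Shape 2 is a quadratic bezier drawn with `<path>`. Its stroke #000000 means engrave at S173, F3288. After flipping Y the toolpath is (158.203,39.211) → (150.662,41.683) → (133.049,33.181) → (105.362,13.705).

Shape 3 is a cubic bezier drawn with `<path>`. Its stroke #000000 means engrave at S173, F3288. After flipping Y the toolpath is (44.371,25.810) → (29.080,36.873) → (16.174,31.065) → (17.578,20.221).

Shape 4 is a regular polygon drawn with `<path>`. Its stroke #000000 means engrave at S173, F3288. After flipping Y the toolpath is (106.111,46.720) → (106.679,23.454) → (88.843,8.505) → (66.034,13.128) → (55.428,33.844) → (65.011,55.052) → (87.567,60.782) → (106.111,46.720), returning to the start.

Shape 5 is a rectangle drawn with `<rect>`. Its stroke #000000 means engrave at S173, F3288. After flipping Y the toolpath is (88.964,36.579) → (165.264,36.579) → (165.264,5.067) → (88.964,5.067) → (88.964,36.579), returning to the start.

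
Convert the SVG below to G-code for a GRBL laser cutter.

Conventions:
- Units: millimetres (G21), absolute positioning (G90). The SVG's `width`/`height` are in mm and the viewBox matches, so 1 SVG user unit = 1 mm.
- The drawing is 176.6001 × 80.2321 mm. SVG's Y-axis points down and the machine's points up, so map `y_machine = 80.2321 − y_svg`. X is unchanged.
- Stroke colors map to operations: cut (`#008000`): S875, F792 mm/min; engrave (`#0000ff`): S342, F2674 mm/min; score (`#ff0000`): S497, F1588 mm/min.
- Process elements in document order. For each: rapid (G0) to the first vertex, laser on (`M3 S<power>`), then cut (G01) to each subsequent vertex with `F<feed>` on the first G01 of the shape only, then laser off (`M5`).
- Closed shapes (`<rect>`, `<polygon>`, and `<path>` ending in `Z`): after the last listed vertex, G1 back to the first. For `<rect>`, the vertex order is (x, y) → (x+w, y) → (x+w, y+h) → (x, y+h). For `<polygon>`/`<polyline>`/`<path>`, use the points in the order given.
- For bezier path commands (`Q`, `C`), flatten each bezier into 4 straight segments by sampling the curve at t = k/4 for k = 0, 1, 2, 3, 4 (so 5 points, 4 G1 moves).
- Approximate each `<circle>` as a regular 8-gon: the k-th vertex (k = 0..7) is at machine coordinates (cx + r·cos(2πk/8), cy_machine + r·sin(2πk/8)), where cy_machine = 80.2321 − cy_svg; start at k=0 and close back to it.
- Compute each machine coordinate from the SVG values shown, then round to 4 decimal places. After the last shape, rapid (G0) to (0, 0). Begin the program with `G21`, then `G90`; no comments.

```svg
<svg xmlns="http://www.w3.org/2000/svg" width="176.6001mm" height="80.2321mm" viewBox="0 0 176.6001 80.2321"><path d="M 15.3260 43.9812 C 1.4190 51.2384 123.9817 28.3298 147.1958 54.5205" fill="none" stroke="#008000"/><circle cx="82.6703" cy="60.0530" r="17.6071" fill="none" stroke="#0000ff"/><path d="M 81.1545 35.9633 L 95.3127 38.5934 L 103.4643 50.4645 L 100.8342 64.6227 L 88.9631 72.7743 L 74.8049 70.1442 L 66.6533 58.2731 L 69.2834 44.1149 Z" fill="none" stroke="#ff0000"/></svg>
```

G21
G90
G0 X15.3260 Y36.2509
M3 S875
G01 X26.7992 Y35.2256 F792
G01 X67.3405 Y38.0813
G01 X114.8420 Y37.3870
G01 X147.1958 Y25.7116
M5
G0 X100.2774 Y20.1791
M3 S342
G01 X95.1204 Y32.6292 F2674
G01 X82.6703 Y37.7862
G01 X70.2202 Y32.6292
G01 X65.0632 Y20.1791
G01 X70.2202 Y7.7290
G01 X82.6703 Y2.5720
G01 X95.1204 Y7.7290
G01 X100.2774 Y20.1791
M5
G0 X81.1545 Y44.2688
M3 S497
G01 X95.3127 Y41.6387 F1588
G01 X103.4643 Y29.7676
G01 X100.8342 Y15.6094
G01 X88.9631 Y7.4578
G01 X74.8049 Y10.0879
G01 X66.6533 Y21.9590
G01 X69.2834 Y36.1172
G01 X81.1545 Y44.2688
M5
G0 X0.0000 Y0.0000

viewBox `0 0 176.6001 80.2321` with mm width/height → 1 unit = 1 mm. Flip: y_m = 80.2321 − y_svg.

**Shape 1** — `<path>` cubic bezier, stroke `#008000` → cut (S875, F792). Control points (SVG): P0=(15.3260,43.9812), P1=(1.4190,51.2384), P2=(123.9817,28.3298), P3=(147.1958,54.5205); sampled at t=k/4. Machine vertices: (15.3260,36.2509) → (26.7992,35.2256) → (67.3405,38.0813) → (114.8420,37.3870) → (147.1958,25.7116). Open path.

**Shape 2** — `<circle>` circle, stroke `#0000ff` → engrave (S342, F2674). Machine vertices: (100.2774,20.1791) → (95.1204,32.6292) → (82.6703,37.7862) → (70.2202,32.6292) → (65.0632,20.1791) → (70.2202,7.7290) → (82.6703,2.5720) → (95.1204,7.7290) → (100.2774,20.1791). Closed: final G1 returns to the first vertex.

**Shape 3** — `<path>` regular polygon, stroke `#ff0000` → score (S497, F1588). Machine vertices: (81.1545,44.2688) → (95.3127,41.6387) → (103.4643,29.7676) → (100.8342,15.6094) → (88.9631,7.4578) → (74.8049,10.0879) → (66.6533,21.9590) → (69.2834,36.1172) → (81.1545,44.2688). Closed: final G1 returns to the first vertex.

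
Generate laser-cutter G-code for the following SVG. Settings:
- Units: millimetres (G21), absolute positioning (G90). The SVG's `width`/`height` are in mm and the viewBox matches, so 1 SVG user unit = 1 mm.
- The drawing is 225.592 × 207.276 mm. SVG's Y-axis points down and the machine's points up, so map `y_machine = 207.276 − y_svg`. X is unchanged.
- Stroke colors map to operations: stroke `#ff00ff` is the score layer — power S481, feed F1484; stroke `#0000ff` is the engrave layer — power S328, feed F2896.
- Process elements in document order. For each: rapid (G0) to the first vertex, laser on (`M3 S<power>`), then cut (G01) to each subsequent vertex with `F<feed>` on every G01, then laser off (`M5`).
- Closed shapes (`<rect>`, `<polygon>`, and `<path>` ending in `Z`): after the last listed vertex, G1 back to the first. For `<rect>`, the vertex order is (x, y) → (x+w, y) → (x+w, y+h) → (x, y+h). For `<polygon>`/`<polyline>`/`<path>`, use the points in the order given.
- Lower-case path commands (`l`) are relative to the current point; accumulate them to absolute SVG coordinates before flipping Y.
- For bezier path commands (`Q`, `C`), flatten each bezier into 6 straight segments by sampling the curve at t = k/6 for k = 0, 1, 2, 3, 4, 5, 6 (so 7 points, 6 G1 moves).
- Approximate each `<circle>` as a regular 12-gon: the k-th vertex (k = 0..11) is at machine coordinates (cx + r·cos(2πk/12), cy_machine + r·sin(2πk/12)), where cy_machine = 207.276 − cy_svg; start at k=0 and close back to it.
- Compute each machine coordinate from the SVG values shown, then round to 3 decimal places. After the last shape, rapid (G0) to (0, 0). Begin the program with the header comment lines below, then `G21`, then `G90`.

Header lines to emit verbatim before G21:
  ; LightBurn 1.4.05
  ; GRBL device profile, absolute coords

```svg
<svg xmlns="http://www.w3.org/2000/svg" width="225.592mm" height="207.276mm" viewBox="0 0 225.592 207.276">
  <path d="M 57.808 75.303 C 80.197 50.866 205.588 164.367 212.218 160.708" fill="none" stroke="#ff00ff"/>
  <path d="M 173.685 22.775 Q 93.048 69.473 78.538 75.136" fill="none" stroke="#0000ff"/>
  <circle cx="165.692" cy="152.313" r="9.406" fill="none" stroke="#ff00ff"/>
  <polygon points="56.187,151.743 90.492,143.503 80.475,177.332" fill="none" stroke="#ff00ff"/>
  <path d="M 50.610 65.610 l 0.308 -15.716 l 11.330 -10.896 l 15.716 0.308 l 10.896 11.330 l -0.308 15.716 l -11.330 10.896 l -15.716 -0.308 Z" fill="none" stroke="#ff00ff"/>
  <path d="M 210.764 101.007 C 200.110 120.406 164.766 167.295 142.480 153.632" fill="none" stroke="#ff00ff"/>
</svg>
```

; LightBurn 1.4.05
; GRBL device profile, absolute coords
G21
G90
G0 X57.808 Y131.973
M3 S481
G01 X76.559 Y133.878 F1484
G01 X106.318 Y119.879 F1484
G01 X140.923 Y97.062 F1484
G01 X174.214 Y72.514 F1484
G01 X200.033 Y53.321 F1484
G01 X212.218 Y46.568 F1484
M5
G0 X173.685 Y184.501
M3 S328
G01 X148.643 Y170.075 F2896
G01 X127.274 Y157.928 F2896
G01 X109.580 Y148.062 F2896
G01 X95.559 Y140.475 F2896
G01 X85.212 Y135.168 F2896
G01 X78.538 Y132.140 F2896
M5
G0 X175.098 Y54.963
M3 S481
G01 X173.838 Y59.666 F1484
G01 X170.395 Y63.109 F1484
G01 X165.692 Y64.369 F1484
G01 X160.989 Y63.109 F1484
G01 X157.546 Y59.666 F1484
G01 X156.286 Y54.963 F1484
G01 X157.546 Y50.260 F1484
G01 X160.989 Y46.817 F1484
G01 X165.692 Y45.557 F1484
G01 X170.395 Y46.817 F1484
G01 X173.838 Y50.260 F1484
G01 X175.098 Y54.963 F1484
M5
G0 X56.187 Y55.533
M3 S481
G01 X90.492 Y63.773 F1484
G01 X80.475 Y29.944 F1484
G01 X56.187 Y55.533 F1484
M5
G0 X50.610 Y141.666
M3 S481
G01 X50.918 Y157.382 F1484
G01 X62.248 Y168.278 F1484
G01 X77.964 Y167.970 F1484
G01 X88.860 Y156.640 F1484
G01 X88.552 Y140.924 F1484
G01 X77.222 Y130.028 F1484
G01 X61.506 Y130.336 F1484
G01 X50.610 Y141.666 F1484
M5
G0 X210.764 Y106.269
M3 S481
G01 X203.554 Y94.686 F1484
G01 X193.278 Y80.967 F1484
G01 X180.984 Y67.558 F1484
G01 X167.721 Y56.904 F1484
G01 X154.536 Y51.451 F1484
G01 X142.480 Y53.644 F1484
M5
G0 X0.000 Y0.000

Since the viewBox matches the mm dimensions, user units are millimetres directly. The only transform is the Y-flip y_m = 207.276 − y_svg.

Shape 1 is a cubic bezier drawn with `<path>`. Its stroke #ff00ff means score at S481, F1484. After flipping Y the toolpath is (57.808,131.973) → (76.559,133.878) → (106.318,119.879) → (140.923,97.062) → (174.214,72.514) → (200.033,53.321) → (212.218,46.568).

Shape 2 is a quadratic bezier drawn with `<path>`. Its stroke #0000ff means engrave at S328, F2896. After flipping Y the toolpath is (173.685,184.501) → (148.643,170.075) → (127.274,157.928) → (109.580,148.062) → (95.559,140.475) → (85.212,135.168) → (78.538,132.140).

Shape 3 is a circle drawn with `<circle>`. Its stroke #ff00ff means score at S481, F1484. After flipping Y the toolpath is (175.098,54.963) → (173.838,59.666) → (170.395,63.109) → (165.692,64.369) → (160.989,63.109) → (157.546,59.666) → (156.286,54.963) → (157.546,50.260) → (160.989,46.817) → (165.692,45.557) → (170.395,46.817) → (173.838,50.260) → (175.098,54.963), returning to the start.

Shape 4 is a regular polygon drawn with `<polygon>`. Its stroke #ff00ff means score at S481, F1484. After flipping Y the toolpath is (56.187,55.533) → (90.492,63.773) → (80.475,29.944) → (56.187,55.533), returning to the start.

Shape 5 is a regular polygon drawn with `<path>`. Its stroke #ff00ff means score at S481, F1484. After flipping Y the toolpath is (50.610,141.666) → (50.918,157.382) → (62.248,168.278) → (77.964,167.970) → (88.860,156.640) → (88.552,140.924) → (77.222,130.028) → (61.506,130.336) → (50.610,141.666), returning to the start.

Shape 6 is a cubic bezier drawn with `<path>`. Its stroke #ff00ff means score at S481, F1484. After flipping Y the toolpath is (210.764,106.269) → (203.554,94.686) → (193.278,80.967) → (180.984,67.558) → (167.721,56.904) → (154.536,51.451) → (142.480,53.644).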